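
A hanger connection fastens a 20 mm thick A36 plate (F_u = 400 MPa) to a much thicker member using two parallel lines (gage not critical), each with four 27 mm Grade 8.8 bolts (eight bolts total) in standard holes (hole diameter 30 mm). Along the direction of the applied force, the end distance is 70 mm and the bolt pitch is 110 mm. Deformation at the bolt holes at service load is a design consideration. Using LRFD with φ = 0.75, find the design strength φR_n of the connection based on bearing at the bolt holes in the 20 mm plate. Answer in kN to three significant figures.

Per bolt r_n = 1.2 l_c t F_u ≤ 2.4 d t F_u; upper limit = 2.4 × 27 × 20 × 400 / 1000 = 518.4 kN.
Edge bolt: l_c = 70 − 30/2 = 55 mm → 1.2 × 55 × 20 × 400 / 1000 = 528 → r_n = 518.4 kN.
Interior bolts: l_c = 110 − 30 = 80 mm → 1.2 × 80 × 20 × 400 / 1000 = 768 → r_n = 518.4 kN.
R_n = 2 × 518.4 + 6 × 518.4 = 4147 kN.
Design strength φR_n = 0.75 × 4147 = 3110 kN.

3110 kN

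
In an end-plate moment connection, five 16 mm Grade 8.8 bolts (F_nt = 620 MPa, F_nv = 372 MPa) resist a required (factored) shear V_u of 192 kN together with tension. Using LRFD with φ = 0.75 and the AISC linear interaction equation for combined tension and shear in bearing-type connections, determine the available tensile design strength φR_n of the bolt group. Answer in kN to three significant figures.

288 kN

A_b = π·16²/4 = 201.1 mm²; f_rv = 192 × 1000 / (5 × 201.1) = 191 MPa.
F'_nt = 1.3 F_nt − (F_nt / φF_nv) f_rv = 1.3·620 − (620/(0.75·372))·191 = 381.6 MPa, capped at F_nt → F'_nt = 381.6 MPa.
R_n = F'_nt · A_b · n = 381.6 × 201.1 × 5 / 1000 = 383.6 kN.
Design strength φR_n = 0.75 × 383.6 = 288 kN.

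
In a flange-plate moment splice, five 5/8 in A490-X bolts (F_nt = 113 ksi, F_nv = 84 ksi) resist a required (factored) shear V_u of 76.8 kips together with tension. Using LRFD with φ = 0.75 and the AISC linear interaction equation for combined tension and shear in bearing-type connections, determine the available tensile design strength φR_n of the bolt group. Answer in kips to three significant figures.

A_b = π·0.625²/4 = 0.3068 in²; f_rv = 76.8 / (5 × 0.3068) = 50.07 ksi.
F'_nt = 1.3 F_nt − (F_nt / φF_nv) f_rv = 1.3·113 − (113/(0.75·84))·50.07 = 57.1 ksi, capped at F_nt → F'_nt = 57.1 ksi.
R_n = F'_nt · A_b · n = 57.1 × 0.3068 × 5 = 87.59 kips.
Design strength φR_n = 0.75 × 87.59 = 65.7 kips.

65.7 kips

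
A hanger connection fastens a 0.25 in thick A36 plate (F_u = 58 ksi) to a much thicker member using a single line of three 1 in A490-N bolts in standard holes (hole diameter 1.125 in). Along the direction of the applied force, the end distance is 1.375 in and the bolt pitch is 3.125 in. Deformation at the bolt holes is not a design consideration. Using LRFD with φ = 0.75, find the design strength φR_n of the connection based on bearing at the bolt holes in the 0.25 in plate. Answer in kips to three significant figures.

Per bolt r_n = 1.5 l_c t F_u ≤ 3.0 d t F_u; upper limit = 3.0 × 1 × 0.25 × 58 = 43.5 kips.
Edge bolt: l_c = 1.375 − 1.125/2 = 0.8125 in → 1.5 × 0.8125 × 0.25 × 58 = 17.67 → r_n = 17.67 kips.
Interior bolts: l_c = 3.125 − 1.125 = 2 in → 1.5 × 2 × 0.25 × 58 = 43.5 → r_n = 43.5 kips.
R_n = 1 × 17.67 + 2 × 43.5 = 104.7 kips.
Design strength φR_n = 0.75 × 104.7 = 78.5 kips.

78.5 kips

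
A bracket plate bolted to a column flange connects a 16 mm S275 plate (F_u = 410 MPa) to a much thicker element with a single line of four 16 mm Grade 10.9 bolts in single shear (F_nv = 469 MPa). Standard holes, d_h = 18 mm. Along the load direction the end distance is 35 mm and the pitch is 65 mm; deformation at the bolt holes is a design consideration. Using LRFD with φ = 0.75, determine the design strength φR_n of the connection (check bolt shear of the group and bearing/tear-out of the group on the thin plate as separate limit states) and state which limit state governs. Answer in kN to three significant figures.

283 kN (bolt shear governs)

Bolt shear: A_b = π·16²/4 = 201.1 mm²; R_n = 469 × 201.1 × 4 × 1 / 1000 = 377.2 kN → 0.75 × 377.2 = 283 kN.
Bearing (1.2 l_c t F_u ≤ 2.4 d t F_u): upper limit = 2.4·16·16·410 / 1000 = 251.9 kN.
  Edge l_c = 35 − 18/2 = 26 → r_n = 204.7 kN; interior l_c = 65 − 18 = 47 → r_n = 251.9 kN.
  R_n,bearing = 1·204.7 + 3·251.9 = 960.4 kN → 0.75 × 960.4 = 720 kN.
Bolt shear governs: 283 kN.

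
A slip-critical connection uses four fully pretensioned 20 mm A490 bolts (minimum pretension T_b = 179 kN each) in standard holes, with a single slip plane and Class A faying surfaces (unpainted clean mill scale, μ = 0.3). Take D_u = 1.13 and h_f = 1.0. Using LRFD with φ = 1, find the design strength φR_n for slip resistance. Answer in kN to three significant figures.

R_n = μ · D_u · h_f · T_b · n_s · n_b = 0.3 × 1.13 × 1.0 × 179 × 1 × 4 = 242.7 kN.
Design strength φR_n = 1 × 242.7 = 243 kN.

243 kN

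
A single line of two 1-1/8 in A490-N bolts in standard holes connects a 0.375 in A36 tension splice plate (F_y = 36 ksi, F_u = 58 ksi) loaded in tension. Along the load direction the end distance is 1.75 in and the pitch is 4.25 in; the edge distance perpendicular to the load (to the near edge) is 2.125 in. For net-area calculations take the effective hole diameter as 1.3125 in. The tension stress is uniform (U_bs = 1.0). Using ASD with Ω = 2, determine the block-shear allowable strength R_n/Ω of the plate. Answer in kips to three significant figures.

40.3 kips

Shear plane L_v = 1.75 + 1·4.25 = 6 in; A_gv = 6 × 0.375 = 2.25 in².
A_nv = (6 − 1.5·1.3125) × 0.375 = 1.512 in².
A_nt = (2.125 − 0.5·1.3125) × 0.375 = 0.5508 in².
0.6 F_u A_nv = 52.61 kips; 0.6 F_y A_gv = 48.6 kips → shear yielding governs the shear term.
R_n = 48.6 + 1.0 × 58 × 0.5508 = 80.55 kips.
Allowable strength R_n/Ω = 80.55 / 2 = 40.3 kips.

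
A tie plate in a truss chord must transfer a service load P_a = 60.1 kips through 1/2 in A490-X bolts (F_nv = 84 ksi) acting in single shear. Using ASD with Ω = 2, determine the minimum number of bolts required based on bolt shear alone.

A_b = π·0.5²/4 = 0.1963 in².
Per-bolt allowable strength R_n/Ω = 84 × 0.1963 × 1 / 2 = 8.247 kips.
n ≥ 60.1 / 8.247 = 7.288 → use 8 bolts.

8 bolts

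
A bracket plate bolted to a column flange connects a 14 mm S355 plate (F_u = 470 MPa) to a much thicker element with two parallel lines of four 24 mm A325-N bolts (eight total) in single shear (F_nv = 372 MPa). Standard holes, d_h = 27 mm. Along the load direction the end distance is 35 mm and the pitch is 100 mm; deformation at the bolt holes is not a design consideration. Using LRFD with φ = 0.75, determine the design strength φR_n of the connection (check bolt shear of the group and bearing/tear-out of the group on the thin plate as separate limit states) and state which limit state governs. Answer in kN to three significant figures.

1010 kN (bolt shear governs)

Bolt shear: A_b = π·24²/4 = 452.4 mm²; R_n = 372 × 452.4 × 8 × 1 / 1000 = 1346 kN → 0.75 × 1346 = 1010 kN.
Bearing (1.5 l_c t F_u ≤ 3.0 d t F_u): upper limit = 3.0·24·14·470 / 1000 = 473.8 kN.
  Edge l_c = 35 − 27/2 = 21.5 → r_n = 212.2 kN; interior l_c = 100 − 27 = 73 → r_n = 473.8 kN.
  R_n,bearing = 2·212.2 + 6·473.8 = 3267 kN → 0.75 × 3267 = 2450 kN.
Bolt shear governs: 1010 kN.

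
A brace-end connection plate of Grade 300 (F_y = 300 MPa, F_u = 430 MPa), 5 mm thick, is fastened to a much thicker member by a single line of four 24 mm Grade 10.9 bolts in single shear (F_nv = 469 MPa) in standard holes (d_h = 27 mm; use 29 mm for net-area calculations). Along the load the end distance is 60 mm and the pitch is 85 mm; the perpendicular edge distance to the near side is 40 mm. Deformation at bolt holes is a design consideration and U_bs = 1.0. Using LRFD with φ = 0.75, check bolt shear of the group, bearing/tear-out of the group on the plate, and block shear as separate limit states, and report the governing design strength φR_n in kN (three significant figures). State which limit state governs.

248 kN (block shear governs)

Bolt shear: A_b = π·24²/4 = 452.4 mm²; R_n = 469 × 452.4 × 4 × 1 / 1000 = 848.7 kN → 0.75 × 848.7 = 637 kN.
Bearing: edge l_c = 46.5, r_n = 120 kN; interior l_c = 58, r_n = 123.8 kN; R_n = 120 + 3·123.8 = 491.5 kN → 369 kN.
Block shear: A_gv = 1575, A_nv = 1068, A_nt = 127.5 mm²; R_n = min(0.6F_uA_nv, 0.6F_yA_gv) + U_bs·F_u·A_nt = 330.2 kN → 248 kN.
Block shear governs: 248 kN.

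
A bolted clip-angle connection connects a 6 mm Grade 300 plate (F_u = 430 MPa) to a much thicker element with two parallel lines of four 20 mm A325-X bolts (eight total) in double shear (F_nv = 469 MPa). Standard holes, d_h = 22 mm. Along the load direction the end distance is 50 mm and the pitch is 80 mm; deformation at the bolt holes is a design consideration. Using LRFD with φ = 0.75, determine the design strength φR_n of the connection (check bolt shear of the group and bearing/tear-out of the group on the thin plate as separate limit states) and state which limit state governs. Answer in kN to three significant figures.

738 kN (bearing governs)

Bolt shear: A_b = π·20²/4 = 314.2 mm²; R_n = 469 × 314.2 × 8 × 2 / 1000 = 2357 kN → 0.75 × 2357 = 1770 kN.
Bearing (1.2 l_c t F_u ≤ 2.4 d t F_u): upper limit = 2.4·20·6·430 / 1000 = 123.8 kN.
  Edge l_c = 50 − 22/2 = 39 → r_n = 120.7 kN; interior l_c = 80 − 22 = 58 → r_n = 123.8 kN.
  R_n,bearing = 2·120.7 + 6·123.8 = 984.5 kN → 0.75 × 984.5 = 738 kN.
Bearing governs: 738 kN.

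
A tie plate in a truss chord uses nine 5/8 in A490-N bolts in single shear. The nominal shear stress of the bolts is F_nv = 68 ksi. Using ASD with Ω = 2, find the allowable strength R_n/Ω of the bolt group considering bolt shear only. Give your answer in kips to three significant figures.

93.9 kips

A_b = π × 0.625² / 4 = 0.3068 in².
R_n = F_nv · A_b · n · n_s = 68 × 0.3068 × 9 × 1 = 187.8 kips.
Allowable strength R_n/Ω = 187.8 / 2 = 93.9 kips.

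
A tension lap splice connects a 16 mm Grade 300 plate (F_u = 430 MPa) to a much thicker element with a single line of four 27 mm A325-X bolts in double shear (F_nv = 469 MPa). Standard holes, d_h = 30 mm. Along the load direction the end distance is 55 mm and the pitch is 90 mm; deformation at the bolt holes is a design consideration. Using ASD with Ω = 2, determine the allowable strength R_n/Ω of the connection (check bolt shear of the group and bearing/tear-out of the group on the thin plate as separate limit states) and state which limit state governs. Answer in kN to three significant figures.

834 kN (bearing governs)

Bolt shear: A_b = π·27²/4 = 572.6 mm²; R_n = 469 × 572.6 × 4 × 2 / 1000 = 2148 kN → 2148 / 2 = 1070 kN.
Bearing (1.2 l_c t F_u ≤ 2.4 d t F_u): upper limit = 2.4·27·16·430 / 1000 = 445.8 kN.
  Edge l_c = 55 − 30/2 = 40 → r_n = 330.2 kN; interior l_c = 90 − 30 = 60 → r_n = 445.8 kN.
  R_n,bearing = 1·330.2 + 3·445.8 = 1668 kN → 1668 / 2 = 834 kN.
Bearing governs: 834 kN.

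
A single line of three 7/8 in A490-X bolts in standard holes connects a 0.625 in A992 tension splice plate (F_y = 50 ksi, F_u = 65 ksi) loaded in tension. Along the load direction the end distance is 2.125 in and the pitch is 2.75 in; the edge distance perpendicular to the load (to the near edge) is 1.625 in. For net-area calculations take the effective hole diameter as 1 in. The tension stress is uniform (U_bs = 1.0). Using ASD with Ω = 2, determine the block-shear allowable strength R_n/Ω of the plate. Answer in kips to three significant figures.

Shear plane L_v = 2.125 + 2·2.75 = 7.625 in; A_gv = 7.625 × 0.625 = 4.766 in².
A_nv = (7.625 − 2.5·1) × 0.625 = 3.203 in².
A_nt = (1.625 − 0.5·1) × 0.625 = 0.7031 in².
0.6 F_u A_nv = 124.9 kips; 0.6 F_y A_gv = 143 kips → shear rupture governs the shear term.
R_n = 124.9 + 1.0 × 65 × 0.7031 = 170.6 kips.
Allowable strength R_n/Ω = 170.6 / 2 = 85.3 kips.

85.3 kips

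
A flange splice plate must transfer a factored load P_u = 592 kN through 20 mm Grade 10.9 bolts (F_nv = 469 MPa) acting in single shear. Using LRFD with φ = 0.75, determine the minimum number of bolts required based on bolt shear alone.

6 bolts

A_b = π·20²/4 = 314.2 mm².
Per-bolt design strength φR_n = 0.75 × 469 × 314.2 × 1 / 1000 = 110.5 kN.
n ≥ 592 / 110.5 = 5.357 → use 6 bolts.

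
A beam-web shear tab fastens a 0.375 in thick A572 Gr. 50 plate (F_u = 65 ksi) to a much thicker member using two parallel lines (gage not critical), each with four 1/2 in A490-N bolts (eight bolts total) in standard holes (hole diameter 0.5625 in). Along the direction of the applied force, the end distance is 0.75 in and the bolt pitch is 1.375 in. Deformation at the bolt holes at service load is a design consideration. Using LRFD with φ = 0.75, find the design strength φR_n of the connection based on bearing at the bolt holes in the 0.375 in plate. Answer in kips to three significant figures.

128 kips

Per bolt r_n = 1.2 l_c t F_u ≤ 2.4 d t F_u; upper limit = 2.4 × 0.5 × 0.375 × 65 = 29.25 kips.
Edge bolt: l_c = 0.75 − 0.5625/2 = 0.4688 in → 1.2 × 0.4688 × 0.375 × 65 = 13.71 → r_n = 13.71 kips.
Interior bolts: l_c = 1.375 − 0.5625 = 0.8125 in → 1.2 × 0.8125 × 0.375 × 65 = 23.77 → r_n = 23.77 kips.
R_n = 2 × 13.71 + 6 × 23.77 = 170 kips.
Design strength φR_n = 0.75 × 170 = 128 kips.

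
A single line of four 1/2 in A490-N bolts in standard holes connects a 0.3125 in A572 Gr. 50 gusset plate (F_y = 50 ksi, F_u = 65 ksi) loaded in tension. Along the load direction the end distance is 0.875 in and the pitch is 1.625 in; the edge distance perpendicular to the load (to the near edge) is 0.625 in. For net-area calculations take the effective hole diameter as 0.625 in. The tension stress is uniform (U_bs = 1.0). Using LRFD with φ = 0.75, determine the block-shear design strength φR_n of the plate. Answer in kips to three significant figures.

37.3 kips

Shear plane L_v = 0.875 + 3·1.625 = 5.75 in; A_gv = 5.75 × 0.3125 = 1.797 in².
A_nv = (5.75 − 3.5·0.625) × 0.3125 = 1.113 in².
A_nt = (0.625 − 0.5·0.625) × 0.3125 = 0.09766 in².
0.6 F_u A_nv = 43.42 kips; 0.6 F_y A_gv = 53.91 kips → shear rupture governs the shear term.
R_n = 43.42 + 1.0 × 65 × 0.09766 = 49.77 kips.
Design strength φR_n = 0.75 × 49.77 = 37.3 kips.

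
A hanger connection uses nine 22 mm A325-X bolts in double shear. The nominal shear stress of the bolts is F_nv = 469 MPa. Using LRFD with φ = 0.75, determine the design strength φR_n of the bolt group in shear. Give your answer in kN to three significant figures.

2410 kN

A_b = π × 22² / 4 = 380.1 mm².
R_n = F_nv · A_b · n · n_s = 469 × 380.1 × 9 × 2 / 1000 = 3209 kN.
Design strength φR_n = 0.75 × 3209 = 2410 kN.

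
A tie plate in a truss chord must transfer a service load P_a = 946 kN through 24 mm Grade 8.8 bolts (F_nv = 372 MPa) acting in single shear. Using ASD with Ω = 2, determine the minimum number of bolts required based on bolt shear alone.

A_b = π·24²/4 = 452.4 mm².
Per-bolt allowable strength R_n/Ω = 372 × 452.4 × 1 / 1000 / 2 = 84.14 kN.
n ≥ 946 / 84.14 = 11.24 → use 12 bolts.

12 bolts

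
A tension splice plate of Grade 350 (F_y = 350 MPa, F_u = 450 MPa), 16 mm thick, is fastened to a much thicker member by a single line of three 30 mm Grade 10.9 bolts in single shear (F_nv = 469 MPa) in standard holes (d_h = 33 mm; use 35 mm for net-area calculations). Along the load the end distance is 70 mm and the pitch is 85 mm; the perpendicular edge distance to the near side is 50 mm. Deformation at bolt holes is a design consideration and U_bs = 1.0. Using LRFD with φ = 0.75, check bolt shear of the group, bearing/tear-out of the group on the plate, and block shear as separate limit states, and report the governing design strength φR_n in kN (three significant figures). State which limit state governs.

Bolt shear: A_b = π·30²/4 = 706.9 mm²; R_n = 469 × 706.9 × 3 × 1 / 1000 = 994.5 kN → 0.75 × 994.5 = 746 kN.
Bearing: edge l_c = 53.5, r_n = 462.2 kN; interior l_c = 52, r_n = 449.3 kN; R_n = 462.2 + 2·449.3 = 1361 kN → 1020 kN.
Block shear: A_gv = 3840, A_nv = 2440, A_nt = 520 mm²; R_n = min(0.6F_uA_nv, 0.6F_yA_gv) + U_bs·F_u·A_nt = 892.8 kN → 670 kN.
Block shear governs: 670 kN.

670 kN (block shear governs)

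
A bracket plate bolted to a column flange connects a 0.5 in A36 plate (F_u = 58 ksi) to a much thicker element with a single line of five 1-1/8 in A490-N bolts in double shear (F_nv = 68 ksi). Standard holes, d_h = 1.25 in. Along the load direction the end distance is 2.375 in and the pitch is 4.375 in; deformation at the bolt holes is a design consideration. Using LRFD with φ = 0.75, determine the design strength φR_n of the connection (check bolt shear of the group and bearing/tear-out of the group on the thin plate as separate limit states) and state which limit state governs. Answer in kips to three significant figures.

281 kips (bearing governs)

Bolt shear: A_b = π·1.125²/4 = 0.994 in²; R_n = 68 × 0.994 × 5 × 2 = 675.9 kips → 0.75 × 675.9 = 507 kips.
Bearing (1.2 l_c t F_u ≤ 2.4 d t F_u): upper limit = 2.4·1.125·0.5·58 = 78.3 kips.
  Edge l_c = 2.375 − 1.25/2 = 1.75 → r_n = 60.9 kips; interior l_c = 4.375 − 1.25 = 3.125 → r_n = 78.3 kips.
  R_n,bearing = 1·60.9 + 4·78.3 = 374.1 kips → 0.75 × 374.1 = 281 kips.
Bearing governs: 281 kips.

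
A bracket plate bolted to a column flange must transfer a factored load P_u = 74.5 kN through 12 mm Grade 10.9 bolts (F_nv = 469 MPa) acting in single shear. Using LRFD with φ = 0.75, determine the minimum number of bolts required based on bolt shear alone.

2 bolts

A_b = π·12²/4 = 113.1 mm².
Per-bolt design strength φR_n = 0.75 × 469 × 113.1 × 1 / 1000 = 39.78 kN.
n ≥ 74.5 / 39.78 = 1.873 → use 2 bolts.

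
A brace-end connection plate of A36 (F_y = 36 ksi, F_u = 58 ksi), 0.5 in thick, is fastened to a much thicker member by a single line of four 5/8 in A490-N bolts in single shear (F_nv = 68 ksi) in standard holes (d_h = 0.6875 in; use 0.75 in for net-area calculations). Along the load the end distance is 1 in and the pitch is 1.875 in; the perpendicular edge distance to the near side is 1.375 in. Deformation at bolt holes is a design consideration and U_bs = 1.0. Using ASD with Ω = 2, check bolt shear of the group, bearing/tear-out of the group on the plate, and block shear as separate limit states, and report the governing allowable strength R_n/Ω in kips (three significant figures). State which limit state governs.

41.7 kips (bolt shear governs)

Bolt shear: A_b = π·0.625²/4 = 0.3068 in²; R_n = 68 × 0.3068 × 4 × 1 = 83.45 kips → 83.45 / 2 = 41.7 kips.
Bearing: edge l_c = 0.6562, r_n = 22.84 kips; interior l_c = 1.188, r_n = 41.33 kips; R_n = 22.84 + 3·41.33 = 146.8 kips → 73.4 kips.
Block shear: A_gv = 3.312, A_nv = 2, A_nt = 0.5 in²; R_n = min(0.6F_uA_nv, 0.6F_yA_gv) + U_bs·F_u·A_nt = 98.6 kips → 49.3 kips.
Bolt shear governs: 41.7 kips.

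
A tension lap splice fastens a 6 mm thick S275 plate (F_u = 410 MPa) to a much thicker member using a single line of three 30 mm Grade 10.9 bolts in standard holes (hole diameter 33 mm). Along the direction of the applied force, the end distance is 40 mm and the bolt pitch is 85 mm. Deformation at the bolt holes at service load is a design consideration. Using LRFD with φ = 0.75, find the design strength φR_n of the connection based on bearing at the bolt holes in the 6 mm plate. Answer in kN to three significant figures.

282 kN

Per bolt r_n = 1.2 l_c t F_u ≤ 2.4 d t F_u; upper limit = 2.4 × 30 × 6 × 410 / 1000 = 177.1 kN.
Edge bolt: l_c = 40 − 33/2 = 23.5 mm → 1.2 × 23.5 × 6 × 410 / 1000 = 69.37 → r_n = 69.37 kN.
Interior bolts: l_c = 85 − 33 = 52 mm → 1.2 × 52 × 6 × 410 / 1000 = 153.5 → r_n = 153.5 kN.
R_n = 1 × 69.37 + 2 × 153.5 = 376.4 kN.
Design strength φR_n = 0.75 × 376.4 = 282 kN.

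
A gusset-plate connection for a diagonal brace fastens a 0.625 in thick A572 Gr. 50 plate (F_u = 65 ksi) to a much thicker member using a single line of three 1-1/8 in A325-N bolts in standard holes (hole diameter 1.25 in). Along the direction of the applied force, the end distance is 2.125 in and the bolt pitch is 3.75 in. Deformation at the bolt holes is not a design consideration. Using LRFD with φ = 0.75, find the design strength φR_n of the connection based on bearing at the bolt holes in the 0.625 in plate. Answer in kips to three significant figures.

274 kips

Per bolt r_n = 1.5 l_c t F_u ≤ 3.0 d t F_u; upper limit = 3.0 × 1.125 × 0.625 × 65 = 137.1 kips.
Edge bolt: l_c = 2.125 − 1.25/2 = 1.5 in → 1.5 × 1.5 × 0.625 × 65 = 91.41 → r_n = 91.41 kips.
Interior bolts: l_c = 3.75 − 1.25 = 2.5 in → 1.5 × 2.5 × 0.625 × 65 = 152.3 → r_n = 137.1 kips.
R_n = 1 × 91.41 + 2 × 137.1 = 365.6 kips.
Design strength φR_n = 0.75 × 365.6 = 274 kips.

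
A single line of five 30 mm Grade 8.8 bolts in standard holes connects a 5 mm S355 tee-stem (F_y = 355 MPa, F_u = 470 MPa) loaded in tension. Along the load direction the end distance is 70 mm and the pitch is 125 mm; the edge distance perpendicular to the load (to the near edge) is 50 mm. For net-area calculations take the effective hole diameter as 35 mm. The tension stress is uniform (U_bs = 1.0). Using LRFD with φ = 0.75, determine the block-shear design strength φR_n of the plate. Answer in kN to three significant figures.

494 kN

Shear plane L_v = 70 + 4·125 = 570 mm; A_gv = 570 × 5 = 2850 mm².
A_nv = (570 − 4.5·35) × 5 = 2062 mm².
A_nt = (50 − 0.5·35) × 5 = 162.5 mm².
0.6 F_u A_nv = 581.6 kN; 0.6 F_y A_gv = 607.1 kN → shear rupture governs the shear term.
R_n = 581.6 + 1.0 × 470 × 162.5 / 1000 = 658 kN.
Design strength φR_n = 0.75 × 658 = 494 kN.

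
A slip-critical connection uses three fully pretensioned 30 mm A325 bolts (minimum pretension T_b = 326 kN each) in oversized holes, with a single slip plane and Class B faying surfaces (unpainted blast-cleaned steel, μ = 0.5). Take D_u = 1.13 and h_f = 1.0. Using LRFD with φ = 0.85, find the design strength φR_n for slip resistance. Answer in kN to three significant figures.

R_n = μ · D_u · h_f · T_b · n_s · n_b = 0.5 × 1.13 × 1.0 × 326 × 1 × 3 = 552.6 kN.
Design strength φR_n = 0.85 × 552.6 = 470 kN.

470 kN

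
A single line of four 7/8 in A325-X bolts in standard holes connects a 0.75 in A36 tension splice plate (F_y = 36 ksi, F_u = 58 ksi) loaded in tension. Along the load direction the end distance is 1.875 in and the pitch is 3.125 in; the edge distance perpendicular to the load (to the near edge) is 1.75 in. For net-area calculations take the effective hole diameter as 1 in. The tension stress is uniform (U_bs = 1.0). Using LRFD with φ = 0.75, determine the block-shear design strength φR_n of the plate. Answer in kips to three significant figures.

Shear plane L_v = 1.875 + 3·3.125 = 11.25 in; A_gv = 11.25 × 0.75 = 8.438 in².
A_nv = (11.25 − 3.5·1) × 0.75 = 5.812 in².
A_nt = (1.75 − 0.5·1) × 0.75 = 0.9375 in².
0.6 F_u A_nv = 202.3 kips; 0.6 F_y A_gv = 182.2 kips → shear yielding governs the shear term.
R_n = 182.2 + 1.0 × 58 × 0.9375 = 236.6 kips.
Design strength φR_n = 0.75 × 236.6 = 177 kips.

177 kips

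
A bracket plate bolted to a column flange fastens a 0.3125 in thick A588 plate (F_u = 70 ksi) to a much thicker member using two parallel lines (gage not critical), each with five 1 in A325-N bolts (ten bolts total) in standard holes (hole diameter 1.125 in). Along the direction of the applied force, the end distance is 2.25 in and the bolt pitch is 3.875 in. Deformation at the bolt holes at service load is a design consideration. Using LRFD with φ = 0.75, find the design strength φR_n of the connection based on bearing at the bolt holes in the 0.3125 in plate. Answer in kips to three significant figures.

381 kips

Per bolt r_n = 1.2 l_c t F_u ≤ 2.4 d t F_u; upper limit = 2.4 × 1 × 0.3125 × 70 = 52.5 kips.
Edge bolt: l_c = 2.25 − 1.125/2 = 1.688 in → 1.2 × 1.688 × 0.3125 × 70 = 44.3 → r_n = 44.3 kips.
Interior bolts: l_c = 3.875 − 1.125 = 2.75 in → 1.2 × 2.75 × 0.3125 × 70 = 72.19 → r_n = 52.5 kips.
R_n = 2 × 44.3 + 8 × 52.5 = 508.6 kips.
Design strength φR_n = 0.75 × 508.6 = 381 kips.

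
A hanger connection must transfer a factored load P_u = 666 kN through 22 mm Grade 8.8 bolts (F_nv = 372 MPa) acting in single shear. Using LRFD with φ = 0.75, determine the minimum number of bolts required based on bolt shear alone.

A_b = π·22²/4 = 380.1 mm².
Per-bolt design strength φR_n = 0.75 × 372 × 380.1 × 1 / 1000 = 106.1 kN.
n ≥ 666 / 106.1 = 6.28 → use 7 bolts.

7 bolts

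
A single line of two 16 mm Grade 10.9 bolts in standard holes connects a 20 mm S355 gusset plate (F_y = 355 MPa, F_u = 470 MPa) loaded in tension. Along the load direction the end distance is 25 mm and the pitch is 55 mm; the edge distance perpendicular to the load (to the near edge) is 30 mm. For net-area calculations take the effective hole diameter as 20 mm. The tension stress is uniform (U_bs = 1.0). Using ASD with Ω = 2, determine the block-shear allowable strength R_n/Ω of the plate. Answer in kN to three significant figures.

235 kN

Shear plane L_v = 25 + 1·55 = 80 mm; A_gv = 80 × 20 = 1600 mm².
A_nv = (80 − 1.5·20) × 20 = 1000 mm².
A_nt = (30 − 0.5·20) × 20 = 400 mm².
0.6 F_u A_nv = 282 kN; 0.6 F_y A_gv = 340.8 kN → shear rupture governs the shear term.
R_n = 282 + 1.0 × 470 × 400 / 1000 = 470 kN.
Allowable strength R_n/Ω = 470 / 2 = 235 kN.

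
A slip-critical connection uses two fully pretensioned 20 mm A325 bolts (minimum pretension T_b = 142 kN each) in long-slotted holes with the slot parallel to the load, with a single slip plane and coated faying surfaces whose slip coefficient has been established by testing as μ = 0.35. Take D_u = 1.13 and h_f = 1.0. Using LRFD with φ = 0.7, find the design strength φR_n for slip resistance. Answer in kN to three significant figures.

R_n = μ · D_u · h_f · T_b · n_s · n_b = 0.35 × 1.13 × 1.0 × 142 × 1 × 2 = 112.3 kN.
Design strength φR_n = 0.7 × 112.3 = 78.6 kN.

78.6 kN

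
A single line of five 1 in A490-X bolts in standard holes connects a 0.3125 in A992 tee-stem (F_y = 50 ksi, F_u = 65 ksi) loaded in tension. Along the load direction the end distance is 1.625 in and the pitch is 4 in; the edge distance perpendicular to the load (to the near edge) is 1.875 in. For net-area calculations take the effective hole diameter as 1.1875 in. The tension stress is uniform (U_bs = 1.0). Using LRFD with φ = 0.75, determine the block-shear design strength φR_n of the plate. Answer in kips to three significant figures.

132 kips

Shear plane L_v = 1.625 + 4·4 = 17.62 in; A_gv = 17.62 × 0.3125 = 5.508 in².
A_nv = (17.62 − 4.5·1.1875) × 0.3125 = 3.838 in².
A_nt = (1.875 − 0.5·1.1875) × 0.3125 = 0.4004 in².
0.6 F_u A_nv = 149.7 kips; 0.6 F_y A_gv = 165.2 kips → shear rupture governs the shear term.
R_n = 149.7 + 1.0 × 65 × 0.4004 = 175.7 kips.
Design strength φR_n = 0.75 × 175.7 = 132 kips.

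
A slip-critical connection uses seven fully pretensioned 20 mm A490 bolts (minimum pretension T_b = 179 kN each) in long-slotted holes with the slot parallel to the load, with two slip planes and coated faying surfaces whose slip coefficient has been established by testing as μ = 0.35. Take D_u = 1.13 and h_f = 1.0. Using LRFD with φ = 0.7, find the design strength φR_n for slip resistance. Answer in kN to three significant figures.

694 kN

R_n = μ · D_u · h_f · T_b · n_s · n_b = 0.35 × 1.13 × 1.0 × 179 × 2 × 7 = 991.1 kN.
Design strength φR_n = 0.7 × 991.1 = 694 kN.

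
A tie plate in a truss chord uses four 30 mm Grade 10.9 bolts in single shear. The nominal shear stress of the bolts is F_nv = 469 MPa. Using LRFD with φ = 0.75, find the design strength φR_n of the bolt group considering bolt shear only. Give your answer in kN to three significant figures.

A_b = π × 30² / 4 = 706.9 mm².
R_n = F_nv · A_b · n · n_s = 469 × 706.9 × 4 × 1 / 1000 = 1326 kN.
Design strength φR_n = 0.75 × 1326 = 995 kN.

995 kN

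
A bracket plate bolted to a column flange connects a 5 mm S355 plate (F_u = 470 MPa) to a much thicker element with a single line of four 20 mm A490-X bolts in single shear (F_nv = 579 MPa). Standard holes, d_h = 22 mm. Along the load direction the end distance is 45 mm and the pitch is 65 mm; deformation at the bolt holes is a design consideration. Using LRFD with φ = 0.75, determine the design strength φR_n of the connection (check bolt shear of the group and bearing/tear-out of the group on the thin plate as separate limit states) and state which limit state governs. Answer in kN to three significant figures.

326 kN (bearing governs)

Bolt shear: A_b = π·20²/4 = 314.2 mm²; R_n = 579 × 314.2 × 4 × 1 / 1000 = 727.6 kN → 0.75 × 727.6 = 546 kN.
Bearing (1.2 l_c t F_u ≤ 2.4 d t F_u): upper limit = 2.4·20·5·470 / 1000 = 112.8 kN.
  Edge l_c = 45 − 22/2 = 34 → r_n = 95.88 kN; interior l_c = 65 − 22 = 43 → r_n = 112.8 kN.
  R_n,bearing = 1·95.88 + 3·112.8 = 434.3 kN → 0.75 × 434.3 = 326 kN.
Bearing governs: 326 kN.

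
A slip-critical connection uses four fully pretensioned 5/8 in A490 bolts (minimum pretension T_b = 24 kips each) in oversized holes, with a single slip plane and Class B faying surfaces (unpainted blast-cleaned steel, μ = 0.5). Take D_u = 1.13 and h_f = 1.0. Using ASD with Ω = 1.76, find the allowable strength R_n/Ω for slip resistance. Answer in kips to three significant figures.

R_n = μ · D_u · h_f · T_b · n_s · n_b = 0.5 × 1.13 × 1.0 × 24 × 1 × 4 = 54.24 kips.
Allowable strength R_n/Ω = 54.24 / 1.76 = 30.8 kips.

30.8 kips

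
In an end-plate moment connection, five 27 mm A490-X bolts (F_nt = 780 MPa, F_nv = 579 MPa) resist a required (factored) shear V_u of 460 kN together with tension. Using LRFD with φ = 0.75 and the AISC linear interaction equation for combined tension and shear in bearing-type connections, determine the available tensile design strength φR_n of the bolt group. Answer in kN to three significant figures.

1560 kN

A_b = π·27²/4 = 572.6 mm²; f_rv = 460 × 1000 / (5 × 572.6) = 160.7 MPa.
F'_nt = 1.3 F_nt − (F_nt / φF_nv) f_rv = 1.3·780 − (780/(0.75·579))·160.7 = 725.4 MPa, capped at F_nt → F'_nt = 725.4 MPa.
R_n = F'_nt · A_b · n = 725.4 × 572.6 × 5 / 1000 = 2077 kN.
Design strength φR_n = 0.75 × 2077 = 1560 kN.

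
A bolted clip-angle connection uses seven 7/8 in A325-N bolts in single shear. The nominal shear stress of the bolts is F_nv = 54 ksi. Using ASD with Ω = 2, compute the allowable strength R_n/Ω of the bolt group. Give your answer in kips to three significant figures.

114 kips

A_b = π × 0.875² / 4 = 0.6013 in².
R_n = F_nv · A_b · n · n_s = 54 × 0.6013 × 7 × 1 = 227.3 kips.
Allowable strength R_n/Ω = 227.3 / 2 = 114 kips.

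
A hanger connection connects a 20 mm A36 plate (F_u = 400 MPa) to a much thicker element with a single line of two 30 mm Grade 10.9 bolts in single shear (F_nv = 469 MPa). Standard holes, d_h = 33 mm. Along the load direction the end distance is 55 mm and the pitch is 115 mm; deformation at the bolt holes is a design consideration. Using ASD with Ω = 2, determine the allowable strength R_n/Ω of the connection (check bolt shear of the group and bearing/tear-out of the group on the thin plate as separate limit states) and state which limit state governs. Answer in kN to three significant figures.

Bolt shear: A_b = π·30²/4 = 706.9 mm²; R_n = 469 × 706.9 × 2 × 1 / 1000 = 663 kN → 663 / 2 = 332 kN.
Bearing (1.2 l_c t F_u ≤ 2.4 d t F_u): upper limit = 2.4·30·20·400 / 1000 = 576 kN.
  Edge l_c = 55 − 33/2 = 38.5 → r_n = 369.6 kN; interior l_c = 115 − 33 = 82 → r_n = 576 kN.
  R_n,bearing = 1·369.6 + 1·576 = 945.6 kN → 945.6 / 2 = 473 kN.
Bolt shear governs: 332 kN.

332 kN (bolt shear governs)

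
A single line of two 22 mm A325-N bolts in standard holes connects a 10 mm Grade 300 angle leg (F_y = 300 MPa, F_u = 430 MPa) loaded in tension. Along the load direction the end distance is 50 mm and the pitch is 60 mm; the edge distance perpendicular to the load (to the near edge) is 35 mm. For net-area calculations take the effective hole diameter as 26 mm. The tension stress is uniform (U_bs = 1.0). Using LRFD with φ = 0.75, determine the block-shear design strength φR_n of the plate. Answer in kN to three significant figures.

Shear plane L_v = 50 + 1·60 = 110 mm; A_gv = 110 × 10 = 1100 mm².
A_nv = (110 − 1.5·26) × 10 = 710 mm².
A_nt = (35 − 0.5·26) × 10 = 220 mm².
0.6 F_u A_nv = 183.2 kN; 0.6 F_y A_gv = 198 kN → shear rupture governs the shear term.
R_n = 183.2 + 1.0 × 430 × 220 / 1000 = 277.8 kN.
Design strength φR_n = 0.75 × 277.8 = 208 kN.

208 kN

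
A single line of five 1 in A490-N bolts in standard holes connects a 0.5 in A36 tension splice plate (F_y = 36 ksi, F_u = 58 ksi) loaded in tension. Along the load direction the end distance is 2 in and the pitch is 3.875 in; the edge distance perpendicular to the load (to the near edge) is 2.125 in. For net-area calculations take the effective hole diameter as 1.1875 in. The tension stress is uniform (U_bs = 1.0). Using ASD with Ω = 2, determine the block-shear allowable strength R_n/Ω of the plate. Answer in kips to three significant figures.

117 kips

Shear plane L_v = 2 + 4·3.875 = 17.5 in; A_gv = 17.5 × 0.5 = 8.75 in².
A_nv = (17.5 − 4.5·1.1875) × 0.5 = 6.078 in².
A_nt = (2.125 − 0.5·1.1875) × 0.5 = 0.7656 in².
0.6 F_u A_nv = 211.5 kips; 0.6 F_y A_gv = 189 kips → shear yielding governs the shear term.
R_n = 189 + 1.0 × 58 × 0.7656 = 233.4 kips.
Allowable strength R_n/Ω = 233.4 / 2 = 117 kips.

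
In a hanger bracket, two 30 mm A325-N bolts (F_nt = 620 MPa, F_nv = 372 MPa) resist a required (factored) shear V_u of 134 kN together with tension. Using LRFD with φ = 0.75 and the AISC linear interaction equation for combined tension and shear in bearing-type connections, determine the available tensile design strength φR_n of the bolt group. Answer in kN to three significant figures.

A_b = π·30²/4 = 706.9 mm²; f_rv = 134 × 1000 / (2 × 706.9) = 94.79 MPa.
F'_nt = 1.3 F_nt − (F_nt / φF_nv) f_rv = 1.3·620 − (620/(0.75·372))·94.79 = 595.4 MPa, capped at F_nt → F'_nt = 595.4 MPa.
R_n = F'_nt · A_b · n = 595.4 × 706.9 × 2 / 1000 = 841.7 kN.
Design strength φR_n = 0.75 × 841.7 = 631 kN.

631 kN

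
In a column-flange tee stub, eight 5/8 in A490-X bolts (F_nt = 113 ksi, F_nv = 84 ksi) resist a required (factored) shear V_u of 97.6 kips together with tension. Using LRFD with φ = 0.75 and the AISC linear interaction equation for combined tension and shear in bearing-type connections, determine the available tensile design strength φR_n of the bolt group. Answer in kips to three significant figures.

139 kips

A_b = π·0.625²/4 = 0.3068 in²; f_rv = 97.6 / (8 × 0.3068) = 39.77 ksi.
F'_nt = 1.3 F_nt − (F_nt / φF_nv) f_rv = 1.3·113 − (113/(0.75·84))·39.77 = 75.57 ksi, capped at F_nt → F'_nt = 75.57 ksi.
R_n = F'_nt · A_b · n = 75.57 × 0.3068 × 8 = 185.5 kips.
Design strength φR_n = 0.75 × 185.5 = 139 kips.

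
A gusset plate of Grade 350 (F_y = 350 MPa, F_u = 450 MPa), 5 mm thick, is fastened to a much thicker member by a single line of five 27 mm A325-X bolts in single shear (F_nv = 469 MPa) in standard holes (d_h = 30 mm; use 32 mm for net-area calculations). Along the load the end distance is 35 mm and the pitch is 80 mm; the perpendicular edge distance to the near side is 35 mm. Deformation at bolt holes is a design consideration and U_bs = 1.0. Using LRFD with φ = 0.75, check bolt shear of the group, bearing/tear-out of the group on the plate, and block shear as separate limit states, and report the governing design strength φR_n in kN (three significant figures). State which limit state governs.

246 kN (block shear governs)

Bolt shear: A_b = π·27²/4 = 572.6 mm²; R_n = 469 × 572.6 × 5 × 1 / 1000 = 1343 kN → 0.75 × 1343 = 1010 kN.
Bearing: edge l_c = 20, r_n = 54 kN; interior l_c = 50, r_n = 135 kN; R_n = 54 + 4·135 = 594 kN → 446 kN.
Block shear: A_gv = 1775, A_nv = 1055, A_nt = 95 mm²; R_n = min(0.6F_uA_nv, 0.6F_yA_gv) + U_bs·F_u·A_nt = 327.6 kN → 246 kN.
Block shear governs: 246 kN.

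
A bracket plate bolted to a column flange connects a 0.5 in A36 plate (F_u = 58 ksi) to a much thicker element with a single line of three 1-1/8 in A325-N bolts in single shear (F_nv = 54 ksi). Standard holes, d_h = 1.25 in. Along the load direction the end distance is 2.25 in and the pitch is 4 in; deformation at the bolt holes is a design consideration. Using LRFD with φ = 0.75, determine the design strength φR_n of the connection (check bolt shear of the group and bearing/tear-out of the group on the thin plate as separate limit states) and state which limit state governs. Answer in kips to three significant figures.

121 kips (bolt shear governs)

Bolt shear: A_b = π·1.125²/4 = 0.994 in²; R_n = 54 × 0.994 × 3 × 1 = 161 kips → 0.75 × 161 = 121 kips.
Bearing (1.2 l_c t F_u ≤ 2.4 d t F_u): upper limit = 2.4·1.125·0.5·58 = 78.3 kips.
  Edge l_c = 2.25 − 1.25/2 = 1.625 → r_n = 56.55 kips; interior l_c = 4 − 1.25 = 2.75 → r_n = 78.3 kips.
  R_n,bearing = 1·56.55 + 2·78.3 = 213.1 kips → 0.75 × 213.1 = 160 kips.
Bolt shear governs: 121 kips.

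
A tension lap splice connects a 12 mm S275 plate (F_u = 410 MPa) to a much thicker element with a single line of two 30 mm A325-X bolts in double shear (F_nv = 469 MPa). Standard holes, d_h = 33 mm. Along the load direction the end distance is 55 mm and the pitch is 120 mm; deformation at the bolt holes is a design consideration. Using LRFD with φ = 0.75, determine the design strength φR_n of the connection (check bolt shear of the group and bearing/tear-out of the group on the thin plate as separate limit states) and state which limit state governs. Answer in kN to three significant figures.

Bolt shear: A_b = π·30²/4 = 706.9 mm²; R_n = 469 × 706.9 × 2 × 2 / 1000 = 1326 kN → 0.75 × 1326 = 995 kN.
Bearing (1.2 l_c t F_u ≤ 2.4 d t F_u): upper limit = 2.4·30·12·410 / 1000 = 354.2 kN.
  Edge l_c = 55 − 33/2 = 38.5 → r_n = 227.3 kN; interior l_c = 120 − 33 = 87 → r_n = 354.2 kN.
  R_n,bearing = 1·227.3 + 1·354.2 = 581.5 kN → 0.75 × 581.5 = 436 kN.
Bearing governs: 436 kN.

436 kN (bearing governs)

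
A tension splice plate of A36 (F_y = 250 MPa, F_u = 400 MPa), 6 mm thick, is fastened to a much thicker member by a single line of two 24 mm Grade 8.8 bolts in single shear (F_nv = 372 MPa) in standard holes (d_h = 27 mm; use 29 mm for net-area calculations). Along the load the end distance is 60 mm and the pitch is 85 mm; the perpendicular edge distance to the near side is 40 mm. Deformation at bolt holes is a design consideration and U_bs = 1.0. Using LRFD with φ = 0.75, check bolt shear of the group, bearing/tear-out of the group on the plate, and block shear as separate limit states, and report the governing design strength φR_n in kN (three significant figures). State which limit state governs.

144 kN (block shear governs)

Bolt shear: A_b = π·24²/4 = 452.4 mm²; R_n = 372 × 452.4 × 2 × 1 / 1000 = 336.6 kN → 0.75 × 336.6 = 252 kN.
Bearing: edge l_c = 46.5, r_n = 133.9 kN; interior l_c = 58, r_n = 138.2 kN; R_n = 133.9 + 1·138.2 = 272.2 kN → 204 kN.
Block shear: A_gv = 870, A_nv = 609, A_nt = 153 mm²; R_n = min(0.6F_uA_nv, 0.6F_yA_gv) + U_bs·F_u·A_nt = 191.7 kN → 144 kN.
Block shear governs: 144 kN.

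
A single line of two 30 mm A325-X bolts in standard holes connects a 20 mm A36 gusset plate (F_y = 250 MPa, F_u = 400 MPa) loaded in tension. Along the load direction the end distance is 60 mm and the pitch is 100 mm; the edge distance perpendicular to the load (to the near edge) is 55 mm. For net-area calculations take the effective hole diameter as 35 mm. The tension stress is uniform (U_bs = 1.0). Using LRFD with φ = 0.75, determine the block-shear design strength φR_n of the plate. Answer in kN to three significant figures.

Shear plane L_v = 60 + 1·100 = 160 mm; A_gv = 160 × 20 = 3200 mm².
A_nv = (160 − 1.5·35) × 20 = 2150 mm².
A_nt = (55 − 0.5·35) × 20 = 750 mm².
0.6 F_u A_nv = 516 kN; 0.6 F_y A_gv = 480 kN → shear yielding governs the shear term.
R_n = 480 + 1.0 × 400 × 750 / 1000 = 780 kN.
Design strength φR_n = 0.75 × 780 = 585 kN.

585 kN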